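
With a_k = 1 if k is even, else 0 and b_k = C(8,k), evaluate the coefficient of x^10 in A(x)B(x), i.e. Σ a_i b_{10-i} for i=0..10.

Write out a_i and b_{10-i} for i = 0,…,10 and sum the products.
Σ = 1·0 + 0·0 + 1·1 + 0·8 + 1·28 + 0·56 + 1·70 + 0·56 + 1·28 + 0·8 + 1·1 = 128.

128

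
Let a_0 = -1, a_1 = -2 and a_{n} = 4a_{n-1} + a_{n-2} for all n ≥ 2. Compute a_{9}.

The ordinary generating function has denominator 1 - 4y - y^2.
Iterating the recurrence: a_0,…,a_{9} = -1, -2, -9, -38, -161, -682, -2889, -12238, -51841, -219602.

-219602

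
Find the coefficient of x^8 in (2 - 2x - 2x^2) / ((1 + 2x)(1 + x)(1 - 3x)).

3792

Partial fractions give a closed form: a_n = (2)·(-2)^n + (-1/2)·(-1)^n + (1/2)·3^n.
At n = 8: a_8 = 3792.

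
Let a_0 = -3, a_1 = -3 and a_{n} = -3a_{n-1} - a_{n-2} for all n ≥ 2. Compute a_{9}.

-10713

The ordinary generating function has denominator 1 + 3t + t^2.
Iterating the recurrence: a_0,…,a_{9} = -3, -3, 12, -33, 87, -228, 597, -1563, 4092, -10713.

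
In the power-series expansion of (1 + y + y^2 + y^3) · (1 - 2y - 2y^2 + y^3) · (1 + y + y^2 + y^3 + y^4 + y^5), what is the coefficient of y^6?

-9

(1 + y + y^2 + y^3) has coefficients 1,1,1,1 for degrees 0…3.
(1 - 2y - 2y^2 + y^3) has coefficients 1,-2,-2,1,0,0,0 for degrees 0…6.
Finally multiplying by (1 + y + y^2 + y^3 + y^4 + y^5), the product of all factors after the first has coefficients 1,-1,-3,-2,-2,-2,-3 for degrees 0…6.
[y^6] = 1·(-3) + 1·(-2) + 1·(-2) + 1·(-2) = -9.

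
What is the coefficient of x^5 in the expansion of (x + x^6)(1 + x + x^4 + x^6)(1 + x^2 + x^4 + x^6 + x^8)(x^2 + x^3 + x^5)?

2

(x + x^6) has coefficients 0,1,0,0,0,0 for degrees 0…5.
(1 + x + x^4 + x^6) has coefficients 1,1,0,0,1,0 for degrees 0…5.
Multiplying by (1 + x^2 + x^4 + x^6 + x^8) gives running coefficients 1,1,1,1,2,1 for degrees 0…5.
Finally multiplying by (x^2 + x^3 + x^5), the product of all factors after the first has coefficients 0,0,1,2,2,3 for degrees 0…5.
[x^5] = 1·2 = 2.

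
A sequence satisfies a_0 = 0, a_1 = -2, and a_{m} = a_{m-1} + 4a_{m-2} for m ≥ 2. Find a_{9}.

-2330

The ordinary generating function has denominator 1 - x - 4x^2.
Iterating the recurrence: a_0,…,a_{9} = 0, -2, -2, -10, -18, -58, -130, -362, -882, -2330.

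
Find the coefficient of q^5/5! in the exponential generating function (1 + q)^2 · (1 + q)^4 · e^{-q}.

The EGF product rule gives c_5 = Σ_{k_1+k_2+k_3=5} C(5; k_1,k_2,k_3) · ∏ g_i(k_i), where (1+q)^2 gives the falling factorial (2)_k; (1+q)^4 gives the falling factorial (4)_k; e^{-q} gives (-1)^k.
g_1(k) for k = 0…5: 1, 2, 2, 0, 0, 0.
g_2(k) for k = 0…5: 1, 4, 12, 24, 24, 0.
g_3(k) for k = 0…5: 1, -1, 1, -1, 1, -1.
First combine the last two factors: h(k) = Σ_j C(k,j)·g_2(j)·g_3(k−j) for k = 0…5: 1, 3, 5, -1, -15, 19.
c_5 = Σ_k C(5,k)·g_1(k)·h(5−k) = 1·1·19 + 5·2·(-15) + 10·2·(-1) = 19 − 150 − 20 = -151.

-151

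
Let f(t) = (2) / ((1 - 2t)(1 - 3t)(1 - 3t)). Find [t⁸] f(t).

The denominator gives the recurrence a_n = 8a_(n−1) − 21a_(n−2) + 18a_(n−3) for n ≥ 3; the numerator fixes a_0 = 2, a_1 = 16, a_2 = 86.
Iterating: 2, 16, 86, 388, 1586, 6088, 22382, 79756, 277610, so a_8 = 277610.

277610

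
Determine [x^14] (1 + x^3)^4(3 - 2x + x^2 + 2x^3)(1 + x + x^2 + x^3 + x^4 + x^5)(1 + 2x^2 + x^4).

(1 + x^3)^4 has coefficients 1,0,0,4,0,0,6,0,0,4,0,0,1 for degrees 0…12.
(3 - 2x + x^2 + 2x^3) has coefficients 3,-2,1,2,0,0,0,0,0,0,0,0,0,0,0 for degrees 0…14.
Multiplying by (1 + x + x^2 + x^3 + x^4 + x^5) gives running coefficients 3,1,2,4,4,4,1,3,2,0,0,0,0,0,0 for degrees 0…14.
Finally multiplying by (1 + 2x^2 + x^4), the product of all factors after the first has coefficients 3,1,8,6,11,13,11,15,8,10,5,3,2,0,0 for degrees 0…14.
[x^14] = 1·0 + 4·3 + 6·8 + 4·13 + 1·8 = 120.

120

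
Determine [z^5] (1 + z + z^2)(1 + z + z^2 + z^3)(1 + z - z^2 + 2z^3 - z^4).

4

(1 + z + z^2) has coefficients 1,1,1 for degrees 0…2.
(1 + z + z^2 + z^3) has coefficients 1,1,1,1,0,0 for degrees 0…5.
Finally multiplying by (1 + z - z^2 + 2z^3 - z^4), the product of all factors after the first has coefficients 1,2,1,3,1,0 for degrees 0…5.
[z^5] = 1·0 + 1·1 + 1·3 = 4.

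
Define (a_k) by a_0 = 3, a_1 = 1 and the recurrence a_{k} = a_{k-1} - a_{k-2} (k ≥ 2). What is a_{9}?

The ordinary generating function has denominator 1 - t + t^2.
Iterating the recurrence: a_0,…,a_{9} = 3, 1, -2, -3, -1, 2, 3, 1, -2, -3.

-3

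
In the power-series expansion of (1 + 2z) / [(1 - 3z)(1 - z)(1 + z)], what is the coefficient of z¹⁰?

110716

Partial fractions give a closed form: a_n = (15/8)·3^n + (-3/4)·1^n + (-1/8)·(-1)^n.
At n = 10: a_10 = 110716.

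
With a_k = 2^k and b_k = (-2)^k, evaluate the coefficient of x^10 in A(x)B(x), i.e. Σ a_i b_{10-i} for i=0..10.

1024

The convolution is the x^10 coefficient of A(x)B(x).
Σ = 1·1024 + 2·(-512) + 4·256 + 8·(-128) + 16·64 + 32·(-32) + 64·16 + 128·(-8) + 256·4 + 512·(-2) + 1024·1 = 1024.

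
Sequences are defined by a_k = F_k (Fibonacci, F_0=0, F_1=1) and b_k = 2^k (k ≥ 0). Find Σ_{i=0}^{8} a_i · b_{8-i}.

Write out a_i and b_{8-i} for i = 0,…,8 and sum the products.
Σ = 0·256 + 1·128 + 1·64 + 2·32 + 3·16 + 5·8 + 8·4 + 13·2 + 21·1 = 423.

423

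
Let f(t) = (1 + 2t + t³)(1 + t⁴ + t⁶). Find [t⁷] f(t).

(1 + 2t + t³) has coefficients 1,2,0,1 for degrees 0…3.
(1 + t⁴ + t⁶) has coefficients 1,0,0,0,1,0,1,0 for degrees 0…7.
[t⁷] = 1·0 + 2·1 + 1·1 = 3.

3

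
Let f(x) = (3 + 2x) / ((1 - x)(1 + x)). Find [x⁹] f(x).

2

Partial fractions give a closed form: a_n = (5/2)·1^n + (1/2)·(-1)^n.
At n = 9: a_9 = 2.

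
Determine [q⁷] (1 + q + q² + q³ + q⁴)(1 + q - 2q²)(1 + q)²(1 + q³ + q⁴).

-3

(1 + q + q² + q³ + q⁴) has coefficients 1,1,1,1,1 for degrees 0…4.
(1 + q - 2q²) has coefficients 1,1,-2,0,0,0,0,0 for degrees 0…7.
Multiplying by (1 + q)² gives running coefficients 1,3,1,-3,-2,0,0,0 for degrees 0…7.
Finally multiplying by (1 + q³ + q⁴), the product of all factors after the first has coefficients 1,3,1,-2,2,4,-2,-5 for degrees 0…7.
[q⁷] = 1·(-5) + 1·(-2) + 1·4 + 1·2 + 1·(-2) = -3.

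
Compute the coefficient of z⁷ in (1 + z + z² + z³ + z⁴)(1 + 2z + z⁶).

1

(1 + z + z² + z³ + z⁴) has coefficients 1,1,1,1,1 for degrees 0…4.
(1 + 2z + z⁶) has coefficients 1,2,0,0,0,0,1,0 for degrees 0…7.
[z⁷] = 1·0 + 1·1 + 1·0 + 1·0 + 1·0 = 1.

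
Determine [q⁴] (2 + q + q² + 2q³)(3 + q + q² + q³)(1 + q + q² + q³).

25

(2 + q + q² + 2q³) has coefficients 2,1,1,2 for degrees 0…3.
(3 + q + q² + q³) has coefficients 3,1,1,1,0 for degrees 0…4.
Finally multiplying by (1 + q + q² + q³), the product of all factors after the first has coefficients 3,4,5,6,3 for degrees 0…4.
[q⁴] = 2·3 + 1·6 + 1·5 + 2·4 = 25.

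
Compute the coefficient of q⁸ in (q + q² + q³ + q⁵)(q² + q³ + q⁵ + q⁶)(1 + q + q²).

8

(q + q² + q³ + q⁵) has coefficients 0,1,1,1,0,1 for degrees 0…5.
(q² + q³ + q⁵ + q⁶) has coefficients 0,0,1,1,0,1,1,0,0 for degrees 0…8.
Finally multiplying by (1 + q + q²), the product of all factors after the first has coefficients 0,0,1,2,2,2,2,2,1 for degrees 0…8.
[q⁸] = 1·2 + 1·2 + 1·2 + 1·2 = 8.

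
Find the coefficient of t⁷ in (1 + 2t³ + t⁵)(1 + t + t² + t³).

(1 + 2t³ + t⁵) has coefficients 1,0,0,2,0,1 for degrees 0…5.
(1 + t + t² + t³) has coefficients 1,1,1,1,0,0,0,0 for degrees 0…7.
[t⁷] = 1·0 + 2·0 + 1·1 = 1.

1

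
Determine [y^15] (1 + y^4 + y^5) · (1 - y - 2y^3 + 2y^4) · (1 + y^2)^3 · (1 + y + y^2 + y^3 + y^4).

5

(1 + y^4 + y^5) has coefficients 1,0,0,0,1,1 for degrees 0…5.
(1 - y - 2y^3 + 2y^4) has coefficients 1,-1,0,-2,2,0,0,0,0,0,0,0,0,0,0,0 for degrees 0…15.
Multiplying by (1 + y^2)^3 gives running coefficients 1,-1,3,-5,5,-9,7,-7,6,-2,2,0,0,0,0,0 for degrees 0…15.
Finally multiplying by (1 + y + y^2 + y^3 + y^4), the product of all factors after the first has coefficients 1,0,3,-2,3,-7,1,-9,2,-5,6,-1,6,0,2,0 for degrees 0…15.
[y^15] = 1·0 + 1·(-1) + 1·6 = 5.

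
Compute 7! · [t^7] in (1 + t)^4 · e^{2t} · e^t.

The EGF product rule gives c_7 = Σ_{k_1+k_2+k_3=7} C(7; k_1,k_2,k_3) · ∏ g_i(k_i), where (1+t)^4 gives the falling factorial (4)_k; e^{2t} gives (2)^k; e^t gives (1)^k.
g_1(k) for k = 0…7: 1, 4, 12, 24, 24, 0, 0, 0.
g_2(k) for k = 0…7: 1, 2, 4, 8, 16, 32, 64, 128.
g_3(k) for k = 0…7: 1, 1, 1, 1, 1, 1, 1, 1.
First combine the last two factors: h(k) = Σ_j C(k,j)·g_2(j)·g_3(k−j) for k = 0…7: 1, 3, 9, 27, 81, 243, 729, 2187.
c_7 = Σ_k C(7,k)·g_1(k)·h(7−k) = 1·1·2187 + 7·4·729 + 21·12·243 + 35·24·81 + 35·24·27 = 2187 + 20412 + 61236 + 68040 + 22680 = 174555.

174555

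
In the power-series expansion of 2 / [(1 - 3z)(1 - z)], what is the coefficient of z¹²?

1594322

Partial fractions give a closed form: a_n = (3)·3^n + (-1)·1^n.
At n = 12: a_12 = 1594322.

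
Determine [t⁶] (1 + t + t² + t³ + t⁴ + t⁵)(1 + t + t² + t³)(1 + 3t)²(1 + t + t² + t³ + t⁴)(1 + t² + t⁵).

(1 + t + t² + t³ + t⁴ + t⁵) has coefficients 1,1,1,1,1,1 for degrees 0…5.
(1 + t + t² + t³) has coefficients 1,1,1,1,0,0,0 for degrees 0…6.
Multiplying by (1 + 3t)² gives running coefficients 1,7,16,16,15,9,0 for degrees 0…6.
Multiplying by (1 + t + t² + t³ + t⁴) gives running coefficients 1,8,24,40,55,63,56 for degrees 0…6.
Finally multiplying by (1 + t² + t⁵), the product of all factors after the first has coefficients 1,8,25,48,79,104,119 for degrees 0…6.
[t⁶] = 1·119 + 1·104 + 1·79 + 1·48 + 1·25 + 1·8 = 383.

383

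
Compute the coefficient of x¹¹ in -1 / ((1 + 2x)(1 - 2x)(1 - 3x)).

-316407

The denominator gives the recurrence a_n = 3a_(n−1) + 4a_(n−2) − 12a_(n−3) for n ≥ 3; the numerator fixes a_0 = -1, a_1 = -3, a_2 = -13.
Iterating: -1, -3, -13, -39, -133, -399, -1261, -3783, -11605, -34815, -105469, -316407, so a_11 = -316407.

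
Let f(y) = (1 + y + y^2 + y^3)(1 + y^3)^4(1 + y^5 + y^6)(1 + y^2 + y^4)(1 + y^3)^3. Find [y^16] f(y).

(1 + y + y^2 + y^3) has coefficients 1,1,1,1 for degrees 0…3.
(1 + y^3)^4 has coefficients 1,0,0,4,0,0,6,0,0,4,0,0,1,0,0,0,0 for degrees 0…16.
Multiplying by (1 + y^5 + y^6) gives running coefficients 1,0,0,4,0,1,7,0,4,8,0,6,7,0,4,4,0 for degrees 0…16.
Multiplying by (1 + y^2 + y^4) gives running coefficients 1,0,1,4,1,5,7,5,11,9,11,14,11,14,11,10,11 for degrees 0…16.
Finally multiplying by (1 + y^3)^3, the product of all factors after the first has coefficients 1,0,1,7,1,8,22,8,29,43,29,63,63,63,91,77,91 for degrees 0…16.
[y^16] = 1·91 + 1·77 + 1·91 + 1·63 = 322.

322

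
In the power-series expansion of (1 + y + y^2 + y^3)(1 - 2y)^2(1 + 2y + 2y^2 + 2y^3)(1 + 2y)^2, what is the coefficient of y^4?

-18

(1 + y + y^2 + y^3) has coefficients 1,1,1,1 for degrees 0…3.
(1 - 2y)^2 has coefficients 1,-4,4,0,0 for degrees 0…4.
Multiplying by (1 + 2y + 2y^2 + 2y^3) gives running coefficients 1,-2,-2,2,0 for degrees 0…4.
Finally multiplying by (1 + 2y)^2, the product of all factors after the first has coefficients 1,2,-6,-14,0 for degrees 0…4.
[y^4] = 1·0 + 1·(-14) + 1·(-6) + 1·2 = -18.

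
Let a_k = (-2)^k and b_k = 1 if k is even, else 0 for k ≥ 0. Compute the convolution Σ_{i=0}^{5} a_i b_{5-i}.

Write out a_i and b_{5-i} for i = 0,…,5 and sum the products.
Σ = 1·0 − 2·1 + 4·0 − 8·1 + 16·0 − 32·1 = -42.

-42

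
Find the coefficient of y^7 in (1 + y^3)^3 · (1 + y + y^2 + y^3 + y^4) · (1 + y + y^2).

15

(1 + y^3)^3 has coefficients 1,0,0,3,0,0,3,0 for degrees 0…7.
(1 + y + y^2 + y^3 + y^4) has coefficients 1,1,1,1,1,0,0,0 for degrees 0…7.
Finally multiplying by (1 + y + y^2), the product of all factors after the first has coefficients 1,2,3,3,3,2,1,0 for degrees 0…7.
[y^7] = 1·0 + 3·3 + 3·2 = 15.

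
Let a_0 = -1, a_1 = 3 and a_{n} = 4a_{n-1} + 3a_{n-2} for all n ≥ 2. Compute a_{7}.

The ordinary generating function has denominator 1 - 4q - 3q^2.
Iterating the recurrence: a_0,…,a_{7} = -1, 3, 9, 45, 207, 963, 4473, 20781.

20781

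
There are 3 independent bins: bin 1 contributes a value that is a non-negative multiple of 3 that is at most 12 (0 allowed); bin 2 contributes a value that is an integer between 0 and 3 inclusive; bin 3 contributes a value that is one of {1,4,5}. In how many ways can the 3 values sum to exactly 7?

5

The generating function for the choices is (1 + q³ + q⁶ + q⁹ + q¹²)·(1 + q + q² + q³)·(q + q⁴ + q⁵); the count is [q⁷].
(1 + q³ + q⁶ + q⁹ + q¹²) has coefficients 1,0,0,1,0,0,1,0 for degrees 0…7.
(1 + q + q² + q³) has coefficients 1,1,1,1,0,0,0,0 for degrees 0…7.
Finally multiplying by (q + q⁴ + q⁵), the product of all factors after the first has coefficients 0,1,1,1,2,2,2,2 for degrees 0…7.
[q⁷] = 1·2 + 1·2 + 1·1 = 5.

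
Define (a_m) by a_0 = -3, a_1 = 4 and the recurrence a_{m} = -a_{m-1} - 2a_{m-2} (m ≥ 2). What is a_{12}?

-42

The ordinary generating function has denominator 1 + q + 2q^2.
Iterating the recurrence: a_0,…,a_{12} = -3, 4, 2, -10, 6, 14, -26, -2, 54, -50, -58, 158, -42.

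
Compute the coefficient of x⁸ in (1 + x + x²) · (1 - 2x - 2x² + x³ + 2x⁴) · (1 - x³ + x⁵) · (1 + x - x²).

-14

(1 + x + x²) has coefficients 1,1,1 for degrees 0…2.
(1 - 2x - 2x² + x³ + 2x⁴) has coefficients 1,-2,-2,1,2,0,0,0,0 for degrees 0…8.
Multiplying by (1 - x³ + x⁵) gives running coefficients 1,-2,-2,0,4,3,-3,-4,1 for degrees 0…8.
Finally multiplying by (1 + x - x²), the product of all factors after the first has coefficients 1,-1,-5,0,6,7,-4,-10,0 for degrees 0…8.
[x⁸] = 1·0 + 1·(-10) + 1·(-4) = -14.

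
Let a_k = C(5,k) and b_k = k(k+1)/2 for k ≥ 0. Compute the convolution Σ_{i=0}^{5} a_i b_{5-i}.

160

The convolution is the t^5 coefficient of A(t)B(t).
Σ = 1·15 + 5·10 + 10·6 + 10·3 + 5·1 + 1·0 = 160.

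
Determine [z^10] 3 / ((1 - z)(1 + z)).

Partial fractions give a closed form: a_n = (3/2)·1^n + (3/2)·(-1)^n.
At n = 10: a_10 = 3.

3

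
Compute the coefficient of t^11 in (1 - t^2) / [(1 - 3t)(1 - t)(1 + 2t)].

The denominator gives the recurrence a_n = 2a_(n−1) + 5a_(n−2) − 6a_(n−3) for n ≥ 3; the numerator fixes a_0 = 1, a_1 = 2, a_2 = 8.
Iterating: 1, 2, 8, 20, 68, 188, 596, 1724, 5300, 15644, 47444, 141308, so a_11 = 141308.

141308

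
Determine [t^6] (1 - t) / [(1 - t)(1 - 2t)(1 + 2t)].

64

Partial fractions give a closed form: a_n = (1/2)·2^n + (1/2)·(-2)^n.
At n = 6: a_6 = 64.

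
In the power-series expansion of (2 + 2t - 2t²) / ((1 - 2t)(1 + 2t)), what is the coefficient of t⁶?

The denominator gives the recurrence a_n = 4a_(n−2) for n ≥ 3; the numerator fixes a_0 = 2, a_1 = 2, a_2 = 6.
Iterating: 2, 2, 6, 8, 24, 32, 96, so a_6 = 96.

96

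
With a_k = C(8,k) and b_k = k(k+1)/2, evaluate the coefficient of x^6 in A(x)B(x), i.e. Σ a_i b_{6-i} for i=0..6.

1023

The convolution is the t^6 coefficient of A(t)B(t).
Σ = 1·21 + 8·15 + 28·10 + 56·6 + 70·3 + 56·1 + 28·0 = 1023.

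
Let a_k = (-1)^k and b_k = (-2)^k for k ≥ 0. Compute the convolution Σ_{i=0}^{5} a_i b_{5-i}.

-63

The convolution is the t^5 coefficient of A(t)B(t).
Σ = 1·(-32) − 1·16 + 1·(-8) − 1·4 + 1·(-2) − 1·1 = -63.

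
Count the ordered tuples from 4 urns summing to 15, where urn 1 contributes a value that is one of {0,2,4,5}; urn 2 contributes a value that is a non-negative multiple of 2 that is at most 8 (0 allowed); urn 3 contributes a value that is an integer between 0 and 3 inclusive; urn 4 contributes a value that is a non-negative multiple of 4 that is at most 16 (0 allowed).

20

The generating function for the choices is (1 + q^2 + q^4 + q^5)·(1 + q^2 + q^4 + q^6 + q^8)·(1 + q + q^2 + q^3)·(1 + q^4 + q^8 + q^12 + q^16); the count is [q^15].
(1 + q^2 + q^4 + q^5) has coefficients 1,0,1,0,1,1 for degrees 0…5.
(1 + q^2 + q^4 + q^6 + q^8) has coefficients 1,0,1,0,1,0,1,0,1,0,0,0,0,0,0,0 for degrees 0…15.
Multiplying by (1 + q + q^2 + q^3) gives running coefficients 1,1,2,2,2,2,2,2,2,2,1,1,0,0,0,0 for degrees 0…15.
Finally multiplying by (1 + q^4 + q^8 + q^12 + q^16), the product of all factors after the first has coefficients 1,1,2,2,3,3,4,4,5,5,5,5,5,5,5,5 for degrees 0…15.
[q^15] = 1·5 + 1·5 + 1·5 + 1·5 = 20.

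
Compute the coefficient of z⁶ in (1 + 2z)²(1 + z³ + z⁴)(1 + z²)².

(1 + 2z)² has coefficients 1,4,4 for degrees 0…2.
(1 + z³ + z⁴) has coefficients 1,0,0,1,1,0,0 for degrees 0…6.
Finally multiplying by (1 + z²)², the product of all factors after the first has coefficients 1,0,2,1,2,2,2 for degrees 0…6.
[z⁶] = 1·2 + 4·2 + 4·2 = 18.

18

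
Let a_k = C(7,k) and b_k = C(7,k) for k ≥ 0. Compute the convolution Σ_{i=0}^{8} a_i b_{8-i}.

3003

Write out a_i and b_{8-i} for i = 0,…,8 and sum the products.
Σ = 1·0 + 7·1 + 21·7 + 35·21 + 35·35 + 21·35 + 7·21 + 1·7 + 0·1 = 3003.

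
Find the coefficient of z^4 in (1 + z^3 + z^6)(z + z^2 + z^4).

2

(1 + z^3 + z^6) has coefficients 1,0,0,1,0 for degrees 0…4.
(z + z^2 + z^4) has coefficients 0,1,1,0,1 for degrees 0…4.
[z^4] = 1·1 + 1·1 = 2.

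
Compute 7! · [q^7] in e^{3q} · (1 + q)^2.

22599

The EGF product rule gives c_7 = Σ_{k_1+k_2=7} C(7; k_1,k_2) · ∏ g_i(k_i), where e^{3q} gives (3)^k; (1+q)^2 gives the falling factorial (2)_k.
g_1(k) for k = 0…7: 1, 3, 9, 27, 81, 243, 729, 2187.
g_2(k) for k = 0…7: 1, 2, 2, 0, 0, 0, 0, 0.
c_7 = Σ_k C(7,k)·g_1(k)·g_2(7−k) = 21·243·2 + 7·729·2 + 1·2187·1 = 10206 + 10206 + 2187 = 22599.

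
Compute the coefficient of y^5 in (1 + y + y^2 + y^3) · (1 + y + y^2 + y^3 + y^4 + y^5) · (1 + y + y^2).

12

(1 + y + y^2 + y^3) has coefficients 1,1,1,1 for degrees 0…3.
(1 + y + y^2 + y^3 + y^4 + y^5) has coefficients 1,1,1,1,1,1 for degrees 0…5.
Finally multiplying by (1 + y + y^2), the product of all factors after the first has coefficients 1,2,3,3,3,3 for degrees 0…5.
[y^5] = 1·3 + 1·3 + 1·3 + 1·3 = 12.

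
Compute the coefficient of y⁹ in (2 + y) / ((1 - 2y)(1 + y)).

853

Partial fractions give a closed form: a_n = (5/3)·2^n + (1/3)·(-1)^n.
At n = 9: a_9 = 853.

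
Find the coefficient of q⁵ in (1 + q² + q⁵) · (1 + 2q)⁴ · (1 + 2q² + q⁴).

(1 + q² + q⁵) has coefficients 1,0,1,0,0,1 for degrees 0…5.
(1 + 2q)⁴ has coefficients 1,8,24,32,16,0 for degrees 0…5.
Finally multiplying by (1 + 2q² + q⁴), the product of all factors after the first has coefficients 1,8,26,48,65,72 for degrees 0…5.
[q⁵] = 1·72 + 1·48 + 1·1 = 121.

121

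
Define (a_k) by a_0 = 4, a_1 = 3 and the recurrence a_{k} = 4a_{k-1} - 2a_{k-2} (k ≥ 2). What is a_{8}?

The ordinary generating function has denominator 1 - 4x + 2x^2.
Iterating the recurrence: a_0,…,a_{8} = 4, 3, 4, 10, 32, 108, 368, 1256, 4288.

4288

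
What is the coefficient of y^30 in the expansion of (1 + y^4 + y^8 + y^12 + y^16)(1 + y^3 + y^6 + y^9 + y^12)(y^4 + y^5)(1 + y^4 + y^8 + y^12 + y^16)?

(1 + y^4 + y^8 + y^12 + y^16) has coefficients 1,0,0,0,1,0,0,0,1,0,0,0,1,0,0,0,1 for degrees 0…16.
(1 + y^3 + y^6 + y^9 + y^12) has coefficients 1,0,0,1,0,0,1,0,0,1,0,0,1,0,0,0,0,0,0,0,0,0,0,0,0,0,0,0,0,0,0 for degrees 0…30.
Multiplying by (y^4 + y^5) gives running coefficients 0,0,0,0,1,1,0,1,1,0,1,1,0,1,1,0,1,1,0,0,0,0,0,0,0,0,0,0,0,0,0 for degrees 0…30.
Finally multiplying by (1 + y^4 + y^8 + y^12 + y^16), the product of all factors after the first has coefficients 0,0,0,0,1,1,0,1,2,1,1,2,2,2,2,2,3,3,2,2,3,3,2,2,2,2,2,1,1,2,1 for degrees 0…30.
[y^30] = 1·1 + 1·2 + 1·2 + 1·2 + 1·2 = 9.

9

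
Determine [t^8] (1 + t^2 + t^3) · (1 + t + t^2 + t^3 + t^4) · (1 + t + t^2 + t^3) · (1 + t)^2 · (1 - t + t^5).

(1 + t^2 + t^3) has coefficients 1,0,1,1 for degrees 0…3.
(1 + t + t^2 + t^3 + t^4) has coefficients 1,1,1,1,1,0,0,0,0 for degrees 0…8.
Multiplying by (1 + t + t^2 + t^3) gives running coefficients 1,2,3,4,4,3,2,1,0 for degrees 0…8.
Multiplying by (1 + t)^2 gives running coefficients 1,4,8,12,15,15,12,8,4 for degrees 0…8.
Finally multiplying by (1 - t + t^5), the product of all factors after the first has coefficients 1,3,4,4,3,1,1,4,8 for degrees 0…8.
[t^8] = 1·8 + 1·1 + 1·1 = 10.

10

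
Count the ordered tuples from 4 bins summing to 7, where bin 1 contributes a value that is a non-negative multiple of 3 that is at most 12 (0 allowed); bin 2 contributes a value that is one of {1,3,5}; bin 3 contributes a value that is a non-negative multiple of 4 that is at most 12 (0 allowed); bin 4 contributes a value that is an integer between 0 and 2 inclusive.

5

The generating function for the choices is (1 + q^3 + q^6 + q^9 + q^12)·(q + q^3 + q^5)·(1 + q^4 + q^8 + q^12)·(1 + q + q^2); the count is [q^7].
(1 + q^3 + q^6 + q^9 + q^12) has coefficients 1,0,0,1,0,0,1,0 for degrees 0…7.
(q + q^3 + q^5) has coefficients 0,1,0,1,0,1,0,0 for degrees 0…7.
Multiplying by (1 + q^4 + q^8 + q^12) gives running coefficients 0,1,0,1,0,2,0,1 for degrees 0…7.
Finally multiplying by (1 + q + q^2), the product of all factors after the first has coefficients 0,1,1,2,1,3,2,3 for degrees 0…7.
[q^7] = 1·3 + 1·1 + 1·1 = 5.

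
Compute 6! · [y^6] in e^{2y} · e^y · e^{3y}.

The EGF product rule gives c_6 = Σ_{k_1+k_2+k_3=6} C(6; k_1,k_2,k_3) · ∏ g_i(k_i), where e^{2y} gives (2)^k; e^y gives (1)^k; e^{3y} gives (3)^k.
g_1(k) for k = 0…6: 1, 2, 4, 8, 16, 32, 64.
g_2(k) for k = 0…6: 1, 1, 1, 1, 1, 1, 1.
g_3(k) for k = 0…6: 1, 3, 9, 27, 81, 243, 729.
First combine the last two factors: h(k) = Σ_j C(k,j)·g_2(j)·g_3(k−j) for k = 0…6: 1, 4, 16, 64, 256, 1024, 4096.
c_6 = Σ_k C(6,k)·g_1(k)·h(6−k) = 1·1·4096 + 6·2·1024 + 15·4·256 + 20·8·64 + 15·16·16 + 6·32·4 + 1·64·1 = 4096 + 12288 + 15360 + 10240 + 3840 + 768 + 64 = 46656.

46656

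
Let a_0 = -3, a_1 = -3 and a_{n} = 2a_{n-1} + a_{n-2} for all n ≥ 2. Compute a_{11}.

The ordinary generating function has denominator 1 - 2z - z^2.
Iterating the recurrence: a_0,…,a_{11} = -3, -3, -9, -21, -51, -123, -297, -717, -1731, -4179, -10089, -24357.

-24357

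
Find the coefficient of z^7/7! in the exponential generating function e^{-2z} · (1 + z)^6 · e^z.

The EGF product rule gives c_7 = Σ_{k_1+k_2+k_3=7} C(7; k_1,k_2,k_3) · ∏ g_i(k_i), where e^{-2z} gives (-2)^k; (1+z)^6 gives the falling factorial (6)_k; e^z gives (1)^k.
g_1(k) for k = 0…7: 1, -2, 4, -8, 16, -32, 64, -128.
g_2(k) for k = 0…7: 1, 6, 30, 120, 360, 720, 720, 0.
g_3(k) for k = 0…7: 1, 1, 1, 1, 1, 1, 1, 1.
First combine the last two factors: h(k) = Σ_j C(k,j)·g_2(j)·g_3(k−j) for k = 0…7: 1, 7, 43, 229, 1045, 4051, 13327, 37633.
c_7 = Σ_k C(7,k)·g_1(k)·h(7−k) = 1·1·37633 + 7·(-2)·13327 + 21·4·4051 + 35·(-8)·1045 + 35·16·229 + 21·(-32)·43 + 7·64·7 + 1·(-128)·1 = 37633 − 186578 + 340284 − 292600 + 128240 − 28896 + 3136 − 128 = 1091.

1091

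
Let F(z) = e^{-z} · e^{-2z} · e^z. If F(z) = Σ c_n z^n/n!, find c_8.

The EGF product rule gives c_8 = Σ_{k_1+k_2+k_3=8} C(8; k_1,k_2,k_3) · ∏ g_i(k_i), where e^{-z} gives (-1)^k; e^{-2z} gives (-2)^k; e^z gives (1)^k.
g_1(k) for k = 0…8: 1, -1, 1, -1, 1, -1, 1, -1, 1.
g_2(k) for k = 0…8: 1, -2, 4, -8, 16, -32, 64, -128, 256.
g_3(k) for k = 0…8: 1, 1, 1, 1, 1, 1, 1, 1, 1.
First combine the last two factors: h(k) = Σ_j C(k,j)·g_2(j)·g_3(k−j) for k = 0…8: 1, -1, 1, -1, 1, -1, 1, -1, 1.
c_8 = Σ_k C(8,k)·g_1(k)·h(8−k) = 1·1·1 + 8·(-1)·(-1) + 28·1·1 + 56·(-1)·(-1) + 70·1·1 + 56·(-1)·(-1) + 28·1·1 + 8·(-1)·(-1) + 1·1·1 = 1 + 8 + 28 + 56 + 70 + 56 + 28 + 8 + 1 = 256.

256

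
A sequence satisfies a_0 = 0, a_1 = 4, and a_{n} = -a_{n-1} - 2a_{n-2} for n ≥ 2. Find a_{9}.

-68

The ordinary generating function has denominator 1 + z + 2z^2.
Iterating the recurrence: a_0,…,a_{9} = 0, 4, -4, -4, 12, -4, -20, 28, 12, -68.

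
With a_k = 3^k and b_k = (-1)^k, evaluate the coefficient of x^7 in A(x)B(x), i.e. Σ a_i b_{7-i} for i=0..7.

1640

This is [x^7] in the product of the two ordinary generating functions.
Σ = 1·(-1) + 3·1 + 9·(-1) + 27·1 + 81·(-1) + 243·1 + 729·(-1) + 2187·1 = 1640.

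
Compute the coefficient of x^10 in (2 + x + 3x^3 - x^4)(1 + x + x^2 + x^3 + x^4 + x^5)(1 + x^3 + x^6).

(2 + x + 3x^3 - x^4) has coefficients 2,1,0,3,-1 for degrees 0…4.
(1 + x + x^2 + x^3 + x^4 + x^5) has coefficients 1,1,1,1,1,1,0,0,0,0,0 for degrees 0…10.
Finally multiplying by (1 + x^3 + x^6), the product of all factors after the first has coefficients 1,1,1,2,2,2,2,2,2,1,1 for degrees 0…10.
[x^10] = 2·1 + 1·1 + 3·2 − 1·2 = 7.

7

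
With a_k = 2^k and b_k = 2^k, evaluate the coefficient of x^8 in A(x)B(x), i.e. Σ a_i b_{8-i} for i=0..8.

2304

Write out a_i and b_{8-i} for i = 0,…,8 and sum the products.
Σ = 1·256 + 2·128 + 4·64 + 8·32 + 16·16 + 32·8 + 64·4 + 128·2 + 256·1 = 2304.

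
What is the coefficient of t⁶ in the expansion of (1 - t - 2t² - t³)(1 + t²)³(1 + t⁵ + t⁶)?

-5

(1 - t - 2t² - t³) has coefficients 1,-1,-2,-1 for degrees 0…3.
(1 + t²)³ has coefficients 1,0,3,0,3,0,1 for degrees 0…6.
Finally multiplying by (1 + t⁵ + t⁶), the product of all factors after the first has coefficients 1,0,3,0,3,1,2 for degrees 0…6.
[t⁶] = 1·2 − 1·1 − 2·3 − 1·0 = -5.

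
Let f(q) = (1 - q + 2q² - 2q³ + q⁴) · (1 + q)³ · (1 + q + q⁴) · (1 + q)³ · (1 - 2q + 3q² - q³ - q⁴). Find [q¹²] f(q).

(1 - q + 2q² - 2q³ + q⁴) has coefficients 1,-1,2,-2,1 for degrees 0…4.
(1 + q)³ has coefficients 1,3,3,1,0,0,0,0,0,0,0,0,0 for degrees 0…12.
Multiplying by (1 + q + q⁴) gives running coefficients 1,4,6,4,2,3,3,1,0,0,0,0,0 for degrees 0…12.
Multiplying by (1 + q)³ gives running coefficients 1,7,21,35,36,27,22,21,15,6,1,0,0 for degrees 0…12.
Finally multiplying by (1 - 2q + 3q² - q³ - q⁴), the product of all factors after the first has coefficients 1,5,10,13,21,32,20,-13,-24,-10,-9,-20,-18 for degrees 0…12.
[q¹²] = 1·(-18) − 1·(-20) + 2·(-9) − 2·(-10) + 1·(-24) = -20.

-20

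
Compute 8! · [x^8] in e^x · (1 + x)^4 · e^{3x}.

The EGF product rule gives c_8 = Σ_{k_1+k_2+k_3=8} C(8; k_1,k_2,k_3) · ∏ g_i(k_i), where e^x gives (1)^k; (1+x)^4 gives the falling factorial (4)_k; e^{3x} gives (3)^k.
g_1(k) for k = 0…8: 1, 1, 1, 1, 1, 1, 1, 1, 1.
g_2(k) for k = 0…8: 1, 4, 12, 24, 24, 0, 0, 0, 0.
g_3(k) for k = 0…8: 1, 3, 9, 27, 81, 243, 729, 2187, 6561.
First combine the last two factors: h(k) = Σ_j C(k,j)·g_2(j)·g_3(k−j) for k = 0…8: 1, 7, 45, 267, 1473, 7623, 37341, 174555, 784161.
c_8 = Σ_k C(8,k)·g_1(k)·h(8−k) = 1·1·784161 + 8·1·174555 + 28·1·37341 + 56·1·7623 + 70·1·1473 + 56·1·267 + 28·1·45 + 8·1·7 + 1·1·1 = 784161 + 1396440 + 1045548 + 426888 + 103110 + 14952 + 1260 + 56 + 1 = 3772416.

3772416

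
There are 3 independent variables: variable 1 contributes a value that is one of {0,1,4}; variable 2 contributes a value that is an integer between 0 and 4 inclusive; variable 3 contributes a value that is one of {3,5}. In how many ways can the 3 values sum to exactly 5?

The generating function for the choices is (1 + y + y^4)·(1 + y + y^2 + y^3 + y^4)·(y^3 + y^5); the count is [y^5].
(1 + y + y^4) has coefficients 1,1,0,0,1 for degrees 0…4.
(1 + y + y^2 + y^3 + y^4) has coefficients 1,1,1,1,1,0 for degrees 0…5.
Finally multiplying by (y^3 + y^5), the product of all factors after the first has coefficients 0,0,0,1,1,2 for degrees 0…5.
[y^5] = 1·2 + 1·1 + 1·0 = 3.

3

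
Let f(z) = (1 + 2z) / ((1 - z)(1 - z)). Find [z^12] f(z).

37

The denominator gives the recurrence a_n = 2a_(n−1) − a_(n−2) for n ≥ 2; the numerator fixes a_0 = 1, a_1 = 4.
Iterating: 1, 4, 7, 10, 13, 16, 19, 22, 25, 28, 31, 34, 37, so a_12 = 37.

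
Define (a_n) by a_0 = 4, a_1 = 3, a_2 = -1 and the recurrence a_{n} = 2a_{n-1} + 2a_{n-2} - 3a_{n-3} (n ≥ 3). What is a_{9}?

-2048

The ordinary generating function has denominator 1 - 2t - 2t^2 + 3t^3.
Iterating the recurrence: a_0,…,a_{9} = 4, 3, -1, -8, -27, -67, -164, -381, -889, -2048.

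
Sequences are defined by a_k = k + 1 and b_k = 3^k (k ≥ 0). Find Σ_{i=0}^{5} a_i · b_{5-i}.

543

This is [x^5] in the product of the two ordinary generating functions.
Σ = 1·243 + 2·81 + 3·27 + 4·9 + 5·3 + 6·1 = 543.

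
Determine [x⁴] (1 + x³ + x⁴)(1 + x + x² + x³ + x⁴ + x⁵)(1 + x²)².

6

(1 + x³ + x⁴) has coefficients 1,0,0,1,1 for degrees 0…4.
(1 + x + x² + x³ + x⁴ + x⁵) has coefficients 1,1,1,1,1 for degrees 0…4.
Finally multiplying by (1 + x²)², the product of all factors after the first has coefficients 1,1,3,3,4 for degrees 0…4.
[x⁴] = 1·4 + 1·1 + 1·1 = 6.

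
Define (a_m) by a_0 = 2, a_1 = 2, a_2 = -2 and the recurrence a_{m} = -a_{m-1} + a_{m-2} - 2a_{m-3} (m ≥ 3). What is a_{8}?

-74

The ordinary generating function has denominator 1 + z - z^2 + 2z^3.
Iterating the recurrence: a_0,…,a_{8} = 2, 2, -2, 0, -6, 10, -16, 38, -74.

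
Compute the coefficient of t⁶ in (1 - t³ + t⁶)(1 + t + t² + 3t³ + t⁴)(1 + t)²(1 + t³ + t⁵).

4

(1 - t³ + t⁶) has coefficients 1,0,0,-1,0,0,1 for degrees 0…6.
(1 + t + t² + 3t³ + t⁴) has coefficients 1,1,1,3,1,0,0 for degrees 0…6.
Multiplying by (1 + t)² gives running coefficients 1,3,4,6,8,5,1 for degrees 0…6.
Finally multiplying by (1 + t³ + t⁵), the product of all factors after the first has coefficients 1,3,4,7,11,10,10 for degrees 0…6.
[t⁶] = 1·10 − 1·7 + 1·1 = 4.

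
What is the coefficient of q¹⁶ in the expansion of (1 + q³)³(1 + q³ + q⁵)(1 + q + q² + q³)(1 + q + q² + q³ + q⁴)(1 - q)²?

-4

(1 + q³)³ has coefficients 1,0,0,3,0,0,3,0,0,1 for degrees 0…9.
(1 + q³ + q⁵) has coefficients 1,0,0,1,0,1,0,0,0,0,0,0,0,0,0,0,0 for degrees 0…16.
Multiplying by (1 + q + q² + q³) gives running coefficients 1,1,1,2,1,2,2,1,1,0,0,0,0,0,0,0,0 for degrees 0…16.
Multiplying by (1 + q + q² + q³ + q⁴) gives running coefficients 1,2,3,5,6,7,8,8,7,6,4,2,1,0,0,0,0 for degrees 0…16.
Finally multiplying by (1 - q)², the product of all factors after the first has coefficients 1,0,0,1,-1,0,0,-1,-1,0,-1,0,1,0,1,0,0 for degrees 0…16.
[q¹⁶] = 1·0 + 3·0 + 3·(-1) + 1·(-1) = -4.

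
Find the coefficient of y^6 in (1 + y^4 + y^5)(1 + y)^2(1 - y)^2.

-2

(1 + y^4 + y^5) has coefficients 1,0,0,0,1,1 for degrees 0…5.
(1 + y)^2 has coefficients 1,2,1,0,0,0,0 for degrees 0…6.
Finally multiplying by (1 - y)^2, the product of all factors after the first has coefficients 1,0,-2,0,1,0,0 for degrees 0…6.
[y^6] = 1·0 + 1·(-2) + 1·0 = -2.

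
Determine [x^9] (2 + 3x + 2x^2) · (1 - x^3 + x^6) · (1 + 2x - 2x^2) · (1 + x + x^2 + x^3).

(2 + 3x + 2x^2) has coefficients 2,3,2 for degrees 0…2.
(1 - x^3 + x^6) has coefficients 1,0,0,-1,0,0,1,0,0,0 for degrees 0…9.
Multiplying by (1 + 2x - 2x^2) gives running coefficients 1,2,-2,-1,-2,2,1,2,-2,0 for degrees 0…9.
Finally multiplying by (1 + x + x^2 + x^3), the product of all factors after the first has coefficients 1,3,1,0,-3,-3,0,3,3,1 for degrees 0…9.
[x^9] = 2·1 + 3·3 + 2·3 = 17.

17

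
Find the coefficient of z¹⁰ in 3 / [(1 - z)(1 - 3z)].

Partial fractions give a closed form: a_n = (-3/2)·1^n + (9/2)·3^n.
At n = 10: a_10 = 265719.

265719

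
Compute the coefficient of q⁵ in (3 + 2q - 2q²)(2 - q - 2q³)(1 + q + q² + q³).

(3 + 2q - 2q²) has coefficients 3,2,-2 for degrees 0…2.
(2 - q - 2q³) has coefficients 2,-1,0,-2,0,0 for degrees 0…5.
Finally multiplying by (1 + q + q² + q³), the product of all factors after the first has coefficients 2,1,1,-1,-3,-2 for degrees 0…5.
[q⁵] = 3·(-2) + 2·(-3) − 2·(-1) = -10.

-10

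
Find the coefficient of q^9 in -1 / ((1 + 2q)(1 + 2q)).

5120

The denominator gives the recurrence a_n = −4a_(n−1) − 4a_(n−2) for n ≥ 2; the numerator fixes a_0 = -1, a_1 = 4.
Iterating: -1, 4, -12, 32, -80, 192, -448, 1024, -2304, 5120, so a_9 = 5120.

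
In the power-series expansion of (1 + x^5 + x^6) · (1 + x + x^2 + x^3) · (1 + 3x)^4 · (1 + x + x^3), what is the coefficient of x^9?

875

(1 + x^5 + x^6) has coefficients 1,0,0,0,0,1,1 for degrees 0…6.
(1 + x + x^2 + x^3) has coefficients 1,1,1,1,0,0,0,0,0,0 for degrees 0…9.
Multiplying by (1 + 3x)^4 gives running coefficients 1,13,67,175,255,243,189,81,0,0 for degrees 0…9.
Finally multiplying by (1 + x + x^3), the product of all factors after the first has coefficients 1,14,80,243,443,565,607,525,324,189 for degrees 0…9.
[x^9] = 1·189 + 1·443 + 1·243 = 875.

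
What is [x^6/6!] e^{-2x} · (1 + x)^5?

The EGF product rule gives c_6 = Σ_{k_1+k_2=6} C(6; k_1,k_2) · ∏ g_i(k_i), where e^{-2x} gives (-2)^k; (1+x)^5 gives the falling factorial (5)_k.
g_1(k) for k = 0…6: 1, -2, 4, -8, 16, -32, 64.
g_2(k) for k = 0…6: 1, 5, 20, 60, 120, 120, 0.
c_6 = Σ_k C(6,k)·g_1(k)·g_2(6−k) = 6·(-2)·120 + 15·4·120 + 20·(-8)·60 + 15·16·20 + 6·(-32)·5 + 1·64·1 = −1440 + 7200 − 9600 + 4800 − 960 + 64 = 64.

64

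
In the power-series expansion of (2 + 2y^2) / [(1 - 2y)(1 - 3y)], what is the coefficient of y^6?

The denominator gives the recurrence a_n = 5a_(n−1) − 6a_(n−2) for n ≥ 3; the numerator fixes a_0 = 2, a_1 = 10, a_2 = 40.
Iterating: 2, 10, 40, 140, 460, 1460, 4540, so a_6 = 4540.

4540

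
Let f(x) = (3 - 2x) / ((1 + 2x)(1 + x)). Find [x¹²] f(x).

32763

Partial fractions give a closed form: a_n = (8)·(-2)^n + (-5)·(-1)^n.
At n = 12: a_12 = 32763.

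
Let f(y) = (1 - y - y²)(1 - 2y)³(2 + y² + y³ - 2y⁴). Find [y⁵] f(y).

(1 - y - y²) has coefficients 1,-1,-1 for degrees 0…2.
(1 - 2y)³ has coefficients 1,-6,12,-8,0,0 for degrees 0…5.
Finally multiplying by (2 + y² + y³ - 2y⁴), the product of all factors after the first has coefficients 2,-12,25,-21,4,16 for degrees 0…5.
[y⁵] = 1·16 − 1·4 − 1·(-21) = 33.

33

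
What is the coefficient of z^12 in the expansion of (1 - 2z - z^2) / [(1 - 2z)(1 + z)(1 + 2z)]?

6826

Partial fractions give a closed form: a_n = (-1/12)·2^n + (-2/3)·(-1)^n + (7/4)·(-2)^n.
At n = 12: a_12 = 6826.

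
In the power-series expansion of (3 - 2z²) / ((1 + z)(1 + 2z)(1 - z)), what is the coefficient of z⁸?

853

Partial fractions give a closed form: a_n = (-1/2)·(-1)^n + (10/3)·(-2)^n + (1/6)·1^n.
At n = 8: a_8 = 853.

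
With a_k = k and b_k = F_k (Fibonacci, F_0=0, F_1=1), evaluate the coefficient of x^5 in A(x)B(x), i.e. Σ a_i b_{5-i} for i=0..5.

The convolution is the t^5 coefficient of A(t)B(t).
Σ = 0·5 + 1·3 + 2·2 + 3·1 + 4·1 + 5·0 = 14.

14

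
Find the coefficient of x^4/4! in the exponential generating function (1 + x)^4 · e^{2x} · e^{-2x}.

24

The EGF product rule gives c_4 = Σ_{k_1+k_2+k_3=4} C(4; k_1,k_2,k_3) · ∏ g_i(k_i), where (1+x)^4 gives the falling factorial (4)_k; e^{2x} gives (2)^k; e^{-2x} gives (-2)^k.
g_1(k) for k = 0…4: 1, 4, 12, 24, 24.
g_2(k) for k = 0…4: 1, 2, 4, 8, 16.
g_3(k) for k = 0…4: 1, -2, 4, -8, 16.
First combine the last two factors: h(k) = Σ_j C(k,j)·g_2(j)·g_3(k−j) for k = 0…4: 1, 0, 0, 0, 0.
c_4 = Σ_k C(4,k)·g_1(k)·h(4−k) = 1·24·1 = 24.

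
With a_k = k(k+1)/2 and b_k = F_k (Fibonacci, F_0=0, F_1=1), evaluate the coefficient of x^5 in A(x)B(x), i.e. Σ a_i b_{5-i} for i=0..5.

The convolution is the x^5 coefficient of A(x)B(x).
Σ = 0·5 + 1·3 + 3·2 + 6·1 + 10·1 + 15·0 = 25.

25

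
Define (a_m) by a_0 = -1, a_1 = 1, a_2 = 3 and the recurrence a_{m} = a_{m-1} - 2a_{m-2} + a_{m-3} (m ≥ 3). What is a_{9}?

The ordinary generating function has denominator 1 - q + 2q^2 - q^3.
Iterating the recurrence: a_0,…,a_{9} = -1, 1, 3, 0, -5, -2, 8, 7, -11, -17.

-17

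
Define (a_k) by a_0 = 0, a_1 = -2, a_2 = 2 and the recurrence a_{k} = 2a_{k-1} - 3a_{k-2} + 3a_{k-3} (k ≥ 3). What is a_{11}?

-8

The ordinary generating function has denominator 1 - 2y + 3y^2 - 3y^3.
Iterating the recurrence: a_0,…,a_{11} = 0, -2, 2, 10, 8, -8, -10, 28, 62, 10, -82, -8.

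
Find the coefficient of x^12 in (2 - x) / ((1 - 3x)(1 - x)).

1328602

The denominator gives the recurrence a_n = 4a_(n−1) − 3a_(n−2) for n ≥ 3; the numerator fixes a_0 = 2, a_1 = 7, a_2 = 22.
Iterating: 2, 7, 22, 67, 202, 607, 1822, 5467, 16402, 49207, 147622, 442867, 1328602, so a_12 = 1328602.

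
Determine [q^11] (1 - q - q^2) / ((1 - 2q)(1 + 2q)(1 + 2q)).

-15872

The denominator gives the recurrence a_n = −2a_(n−1) + 4a_(n−2) + 8a_(n−3) for n ≥ 3; the numerator fixes a_0 = 1, a_1 = -3, a_2 = 9.
Iterating: 1, -3, 9, -22, 56, -128, 304, -672, 1536, -3328, 7424, -15872, so a_11 = -15872.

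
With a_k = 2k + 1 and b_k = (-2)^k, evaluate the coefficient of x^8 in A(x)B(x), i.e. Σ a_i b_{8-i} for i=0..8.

63

Write out a_i and b_{8-i} for i = 0,…,8 and sum the products.
Σ = 1·256 + 3·(-128) + 5·64 + 7·(-32) + 9·16 + 11·(-8) + 13·4 + 15·(-2) + 17·1 = 63.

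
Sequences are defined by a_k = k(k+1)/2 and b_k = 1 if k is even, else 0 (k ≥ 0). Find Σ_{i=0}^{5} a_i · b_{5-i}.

22

This is [x^5] in the product of the two ordinary generating functions.
Σ = 0·0 + 1·1 + 3·0 + 6·1 + 10·0 + 15·1 = 22.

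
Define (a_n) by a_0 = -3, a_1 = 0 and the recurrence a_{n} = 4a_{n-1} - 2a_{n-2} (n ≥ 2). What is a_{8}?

11472

The ordinary generating function has denominator 1 - 4y + 2y^2.
Iterating the recurrence: a_0,…,a_{8} = -3, 0, 6, 24, 84, 288, 984, 3360, 11472.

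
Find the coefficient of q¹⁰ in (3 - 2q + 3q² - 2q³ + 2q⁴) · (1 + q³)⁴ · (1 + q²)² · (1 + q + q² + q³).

116

(3 - 2q + 3q² - 2q³ + 2q⁴) has coefficients 3,-2,3,-2,2 for degrees 0…4.
(1 + q³)⁴ has coefficients 1,0,0,4,0,0,6,0,0,4,0 for degrees 0…10.
Multiplying by (1 + q²)² gives running coefficients 1,0,2,4,1,8,6,4,12,4,6 for degrees 0…10.
Finally multiplying by (1 + q + q² + q³), the product of all factors after the first has coefficients 1,1,3,7,7,15,19,19,30,26,26 for degrees 0…10.
[q¹⁰] = 3·26 − 2·26 + 3·30 − 2·19 + 2·19 = 116.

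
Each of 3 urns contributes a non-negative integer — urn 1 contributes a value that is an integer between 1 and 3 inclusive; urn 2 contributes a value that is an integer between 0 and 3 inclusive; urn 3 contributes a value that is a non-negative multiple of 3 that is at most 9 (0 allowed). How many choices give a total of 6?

The generating function for the choices is (z + z² + z³)·(1 + z + z² + z³)·(1 + z³ + z⁶ + z⁹); the count is [z⁶].
(z + z² + z³) has coefficients 0,1,1,1 for degrees 0…3.
(1 + z + z² + z³) has coefficients 1,1,1,1,0,0,0 for degrees 0…6.
Finally multiplying by (1 + z³ + z⁶ + z⁹), the product of all factors after the first has coefficients 1,1,1,2,1,1,2 for degrees 0…6.
[z⁶] = 1·1 + 1·1 + 1·2 = 4.

4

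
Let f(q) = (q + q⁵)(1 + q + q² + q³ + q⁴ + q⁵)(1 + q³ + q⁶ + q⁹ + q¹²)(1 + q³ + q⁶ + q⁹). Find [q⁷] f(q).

(q + q⁵) has coefficients 0,1,0,0,0,1 for degrees 0…5.
(1 + q + q² + q³ + q⁴ + q⁵) has coefficients 1,1,1,1,1,1,0,0 for degrees 0…7.
Multiplying by (1 + q³ + q⁶ + q⁹ + q¹²) gives running coefficients 1,1,1,2,2,2,2,2 for degrees 0…7.
Finally multiplying by (1 + q³ + q⁶ + q⁹), the product of all factors after the first has coefficients 1,1,1,3,3,3,5,5 for degrees 0…7.
[q⁷] = 1·5 + 1·1 = 6.

6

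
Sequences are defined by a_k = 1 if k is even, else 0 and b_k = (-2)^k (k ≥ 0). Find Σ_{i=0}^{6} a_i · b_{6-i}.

85

The convolution is the x^6 coefficient of A(x)B(x).
Σ = 1·64 + 0·(-32) + 1·16 + 0·(-8) + 1·4 + 0·(-2) + 1·1 = 85.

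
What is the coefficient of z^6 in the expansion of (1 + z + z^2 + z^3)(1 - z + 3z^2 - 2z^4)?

-2

(1 + z + z^2 + z^3) has coefficients 1,1,1,1 for degrees 0…3.
(1 - z + 3z^2 - 2z^4) has coefficients 1,-1,3,0,-2,0,0 for degrees 0…6.
[z^6] = 1·0 + 1·0 + 1·(-2) + 1·0 = -2.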